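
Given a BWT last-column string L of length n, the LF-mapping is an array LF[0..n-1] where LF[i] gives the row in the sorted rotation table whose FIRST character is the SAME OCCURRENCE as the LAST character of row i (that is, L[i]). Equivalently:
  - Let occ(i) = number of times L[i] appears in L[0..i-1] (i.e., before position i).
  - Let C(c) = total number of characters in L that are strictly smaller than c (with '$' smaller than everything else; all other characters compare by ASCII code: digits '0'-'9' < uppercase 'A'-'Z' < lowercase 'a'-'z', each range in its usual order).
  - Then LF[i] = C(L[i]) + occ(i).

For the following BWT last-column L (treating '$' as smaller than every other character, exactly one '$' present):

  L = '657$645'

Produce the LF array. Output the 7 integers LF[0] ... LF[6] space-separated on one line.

Char counts: '$':1, '4':1, '5':2, '6':2, '7':1
C (first-col start): C('$')=0, C('4')=1, C('5')=2, C('6')=4, C('7')=6
L[0]='6': occ=0, LF[0]=C('6')+0=4+0=4
L[1]='5': occ=0, LF[1]=C('5')+0=2+0=2
L[2]='7': occ=0, LF[2]=C('7')+0=6+0=6
L[3]='$': occ=0, LF[3]=C('$')+0=0+0=0
L[4]='6': occ=1, LF[4]=C('6')+1=4+1=5
L[5]='4': occ=0, LF[5]=C('4')+0=1+0=1
L[6]='5': occ=1, LF[6]=C('5')+1=2+1=3

Answer: 4 2 6 0 5 1 3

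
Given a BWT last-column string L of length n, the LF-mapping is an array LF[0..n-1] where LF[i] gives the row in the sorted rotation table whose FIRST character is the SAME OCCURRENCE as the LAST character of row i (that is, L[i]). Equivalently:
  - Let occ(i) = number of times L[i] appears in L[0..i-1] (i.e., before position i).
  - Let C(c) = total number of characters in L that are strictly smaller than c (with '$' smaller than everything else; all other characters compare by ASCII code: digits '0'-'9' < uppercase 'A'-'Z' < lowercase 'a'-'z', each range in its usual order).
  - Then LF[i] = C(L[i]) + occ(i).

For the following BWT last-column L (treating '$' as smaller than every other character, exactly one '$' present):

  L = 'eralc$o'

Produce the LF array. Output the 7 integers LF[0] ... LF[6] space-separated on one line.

Answer: 3 6 1 4 2 0 5

Derivation:
Char counts: '$':1, 'a':1, 'c':1, 'e':1, 'l':1, 'o':1, 'r':1
C (first-col start): C('$')=0, C('a')=1, C('c')=2, C('e')=3, C('l')=4, C('o')=5, C('r')=6
L[0]='e': occ=0, LF[0]=C('e')+0=3+0=3
L[1]='r': occ=0, LF[1]=C('r')+0=6+0=6
L[2]='a': occ=0, LF[2]=C('a')+0=1+0=1
L[3]='l': occ=0, LF[3]=C('l')+0=4+0=4
L[4]='c': occ=0, LF[4]=C('c')+0=2+0=2
L[5]='$': occ=0, LF[5]=C('$')+0=0+0=0
L[6]='o': occ=0, LF[6]=C('o')+0=5+0=5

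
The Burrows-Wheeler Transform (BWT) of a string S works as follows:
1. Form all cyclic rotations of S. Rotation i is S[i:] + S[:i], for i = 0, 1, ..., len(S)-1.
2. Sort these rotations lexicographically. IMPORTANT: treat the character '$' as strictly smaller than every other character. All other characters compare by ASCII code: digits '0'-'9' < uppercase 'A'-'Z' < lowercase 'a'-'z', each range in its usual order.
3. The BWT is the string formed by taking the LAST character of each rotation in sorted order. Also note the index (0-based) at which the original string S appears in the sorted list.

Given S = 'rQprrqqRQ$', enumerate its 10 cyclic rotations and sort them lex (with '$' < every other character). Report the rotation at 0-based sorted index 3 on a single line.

All 10 rotations (rotation i = S[i:]+S[:i]):
  rot[0] = rQprrqqRQ$
  rot[1] = QprrqqRQ$r
  rot[2] = prrqqRQ$rQ
  rot[3] = rrqqRQ$rQp
  rot[4] = rqqRQ$rQpr
  rot[5] = qqRQ$rQprr
  rot[6] = qRQ$rQprrq
  rot[7] = RQ$rQprrqq
  rot[8] = Q$rQprrqqR
  rot[9] = $rQprrqqRQ
Sorted (with $ < everything):
  sorted[0] = $rQprrqqRQ
  sorted[1] = Q$rQprrqqR
  sorted[2] = QprrqqRQ$r
  sorted[3] = RQ$rQprrqq
  sorted[4] = prrqqRQ$rQ
  sorted[5] = qRQ$rQprrq
  sorted[6] = qqRQ$rQprr
  sorted[7] = rQprrqqRQ$
  sorted[8] = rqqRQ$rQpr
  sorted[9] = rrqqRQ$rQp
sorted[3] = RQ$rQprrqq

Answer: RQ$rQprrqq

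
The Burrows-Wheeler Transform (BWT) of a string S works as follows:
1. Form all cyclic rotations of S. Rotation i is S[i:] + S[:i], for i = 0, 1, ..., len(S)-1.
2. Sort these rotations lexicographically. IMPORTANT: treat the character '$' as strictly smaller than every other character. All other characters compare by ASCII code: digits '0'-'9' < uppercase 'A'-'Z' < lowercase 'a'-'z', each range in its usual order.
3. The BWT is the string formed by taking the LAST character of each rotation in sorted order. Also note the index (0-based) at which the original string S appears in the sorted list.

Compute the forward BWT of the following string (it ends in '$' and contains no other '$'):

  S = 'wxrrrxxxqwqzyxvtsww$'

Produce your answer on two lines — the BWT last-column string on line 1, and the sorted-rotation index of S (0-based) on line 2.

Answer: wxwxrrtvxwqs$xwyxrzq
12

Derivation:
All 20 rotations (rotation i = S[i:]+S[:i]):
  rot[0] = wxrrrxxxqwqzyxvtsww$
  rot[1] = xrrrxxxqwqzyxvtsww$w
  rot[2] = rrrxxxqwqzyxvtsww$wx
  rot[3] = rrxxxqwqzyxvtsww$wxr
  rot[4] = rxxxqwqzyxvtsww$wxrr
  rot[5] = xxxqwqzyxvtsww$wxrrr
  rot[6] = xxqwqzyxvtsww$wxrrrx
  rot[7] = xqwqzyxvtsww$wxrrrxx
  rot[8] = qwqzyxvtsww$wxrrrxxx
  rot[9] = wqzyxvtsww$wxrrrxxxq
  rot[10] = qzyxvtsww$wxrrrxxxqw
  rot[11] = zyxvtsww$wxrrrxxxqwq
  rot[12] = yxvtsww$wxrrrxxxqwqz
  rot[13] = xvtsww$wxrrrxxxqwqzy
  rot[14] = vtsww$wxrrrxxxqwqzyx
  rot[15] = tsww$wxrrrxxxqwqzyxv
  rot[16] = sww$wxrrrxxxqwqzyxvt
  rot[17] = ww$wxrrrxxxqwqzyxvts
  rot[18] = w$wxrrrxxxqwqzyxvtsw
  rot[19] = $wxrrrxxxqwqzyxvtsww
Sorted (with $ < everything):
  sorted[0] = $wxrrrxxxqwqzyxvtsww  (last char: 'w')
  sorted[1] = qwqzyxvtsww$wxrrrxxx  (last char: 'x')
  sorted[2] = qzyxvtsww$wxrrrxxxqw  (last char: 'w')
  sorted[3] = rrrxxxqwqzyxvtsww$wx  (last char: 'x')
  sorted[4] = rrxxxqwqzyxvtsww$wxr  (last char: 'r')
  sorted[5] = rxxxqwqzyxvtsww$wxrr  (last char: 'r')
  sorted[6] = sww$wxrrrxxxqwqzyxvt  (last char: 't')
  sorted[7] = tsww$wxrrrxxxqwqzyxv  (last char: 'v')
  sorted[8] = vtsww$wxrrrxxxqwqzyx  (last char: 'x')
  sorted[9] = w$wxrrrxxxqwqzyxvtsw  (last char: 'w')
  sorted[10] = wqzyxvtsww$wxrrrxxxq  (last char: 'q')
  sorted[11] = ww$wxrrrxxxqwqzyxvts  (last char: 's')
  sorted[12] = wxrrrxxxqwqzyxvtsww$  (last char: '$')
  sorted[13] = xqwqzyxvtsww$wxrrrxx  (last char: 'x')
  sorted[14] = xrrrxxxqwqzyxvtsww$w  (last char: 'w')
  sorted[15] = xvtsww$wxrrrxxxqwqzy  (last char: 'y')
  sorted[16] = xxqwqzyxvtsww$wxrrrx  (last char: 'x')
  sorted[17] = xxxqwqzyxvtsww$wxrrr  (last char: 'r')
  sorted[18] = yxvtsww$wxrrrxxxqwqz  (last char: 'z')
  sorted[19] = zyxvtsww$wxrrrxxxqwq  (last char: 'q')
Last column: wxwxrrtvxwqs$xwyxrzq
Original string S is at sorted index 12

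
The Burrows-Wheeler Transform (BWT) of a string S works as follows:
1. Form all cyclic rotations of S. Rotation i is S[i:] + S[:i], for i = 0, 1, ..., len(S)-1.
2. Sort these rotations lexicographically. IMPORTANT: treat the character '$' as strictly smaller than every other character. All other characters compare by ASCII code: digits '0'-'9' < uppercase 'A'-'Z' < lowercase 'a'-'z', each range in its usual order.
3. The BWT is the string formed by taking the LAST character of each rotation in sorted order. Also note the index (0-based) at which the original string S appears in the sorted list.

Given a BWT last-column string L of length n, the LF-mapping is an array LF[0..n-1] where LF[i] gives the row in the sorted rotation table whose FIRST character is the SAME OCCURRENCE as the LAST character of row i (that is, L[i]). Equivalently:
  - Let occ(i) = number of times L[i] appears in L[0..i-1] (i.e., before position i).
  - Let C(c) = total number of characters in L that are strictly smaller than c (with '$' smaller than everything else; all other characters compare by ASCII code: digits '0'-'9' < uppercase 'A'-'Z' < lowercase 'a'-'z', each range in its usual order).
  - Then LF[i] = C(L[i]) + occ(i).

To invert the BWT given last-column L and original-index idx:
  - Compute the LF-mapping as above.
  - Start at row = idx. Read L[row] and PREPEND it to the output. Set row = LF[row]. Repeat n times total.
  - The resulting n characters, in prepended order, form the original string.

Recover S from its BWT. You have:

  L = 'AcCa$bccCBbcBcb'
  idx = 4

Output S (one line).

LF mapping: 1 10 4 6 0 7 11 12 5 2 8 13 3 14 9
Walk LF starting at row 4, prepending L[row]:
  step 1: row=4, L[4]='$', prepend. Next row=LF[4]=0
  step 2: row=0, L[0]='A', prepend. Next row=LF[0]=1
  step 3: row=1, L[1]='c', prepend. Next row=LF[1]=10
  step 4: row=10, L[10]='b', prepend. Next row=LF[10]=8
  step 5: row=8, L[8]='C', prepend. Next row=LF[8]=5
  step 6: row=5, L[5]='b', prepend. Next row=LF[5]=7
  step 7: row=7, L[7]='c', prepend. Next row=LF[7]=12
  step 8: row=12, L[12]='B', prepend. Next row=LF[12]=3
  step 9: row=3, L[3]='a', prepend. Next row=LF[3]=6
  step 10: row=6, L[6]='c', prepend. Next row=LF[6]=11
  step 11: row=11, L[11]='c', prepend. Next row=LF[11]=13
  step 12: row=13, L[13]='c', prepend. Next row=LF[13]=14
  step 13: row=14, L[14]='b', prepend. Next row=LF[14]=9
  step 14: row=9, L[9]='B', prepend. Next row=LF[9]=2
  step 15: row=2, L[2]='C', prepend. Next row=LF[2]=4
Reversed output: CBbcccaBcbCbcA$

Answer: CBbcccaBcbCbcA$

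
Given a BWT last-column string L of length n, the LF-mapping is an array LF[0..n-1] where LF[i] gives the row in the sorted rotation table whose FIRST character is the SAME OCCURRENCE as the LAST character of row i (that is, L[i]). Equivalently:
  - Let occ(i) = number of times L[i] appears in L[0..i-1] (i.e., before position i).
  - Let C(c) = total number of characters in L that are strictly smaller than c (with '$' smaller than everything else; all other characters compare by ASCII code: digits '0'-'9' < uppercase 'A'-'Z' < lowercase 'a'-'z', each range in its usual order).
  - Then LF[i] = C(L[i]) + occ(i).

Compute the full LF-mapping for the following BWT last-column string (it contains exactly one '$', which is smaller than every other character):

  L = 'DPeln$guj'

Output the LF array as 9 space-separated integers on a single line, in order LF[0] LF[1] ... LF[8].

Char counts: '$':1, 'D':1, 'P':1, 'e':1, 'g':1, 'j':1, 'l':1, 'n':1, 'u':1
C (first-col start): C('$')=0, C('D')=1, C('P')=2, C('e')=3, C('g')=4, C('j')=5, C('l')=6, C('n')=7, C('u')=8
L[0]='D': occ=0, LF[0]=C('D')+0=1+0=1
L[1]='P': occ=0, LF[1]=C('P')+0=2+0=2
L[2]='e': occ=0, LF[2]=C('e')+0=3+0=3
L[3]='l': occ=0, LF[3]=C('l')+0=6+0=6
L[4]='n': occ=0, LF[4]=C('n')+0=7+0=7
L[5]='$': occ=0, LF[5]=C('$')+0=0+0=0
L[6]='g': occ=0, LF[6]=C('g')+0=4+0=4
L[7]='u': occ=0, LF[7]=C('u')+0=8+0=8
L[8]='j': occ=0, LF[8]=C('j')+0=5+0=5

Answer: 1 2 3 6 7 0 4 8 5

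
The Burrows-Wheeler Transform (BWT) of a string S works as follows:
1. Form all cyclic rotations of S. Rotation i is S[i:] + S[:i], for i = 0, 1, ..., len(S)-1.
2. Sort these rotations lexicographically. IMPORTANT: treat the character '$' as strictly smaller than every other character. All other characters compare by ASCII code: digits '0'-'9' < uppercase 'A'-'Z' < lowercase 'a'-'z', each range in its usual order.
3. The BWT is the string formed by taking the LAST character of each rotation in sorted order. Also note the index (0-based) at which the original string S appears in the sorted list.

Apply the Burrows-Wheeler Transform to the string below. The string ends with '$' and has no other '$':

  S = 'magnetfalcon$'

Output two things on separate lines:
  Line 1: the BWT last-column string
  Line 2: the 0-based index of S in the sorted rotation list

All 13 rotations (rotation i = S[i:]+S[:i]):
  rot[0] = magnetfalcon$
  rot[1] = agnetfalcon$m
  rot[2] = gnetfalcon$ma
  rot[3] = netfalcon$mag
  rot[4] = etfalcon$magn
  rot[5] = tfalcon$magne
  rot[6] = falcon$magnet
  rot[7] = alcon$magnetf
  rot[8] = lcon$magnetfa
  rot[9] = con$magnetfal
  rot[10] = on$magnetfalc
  rot[11] = n$magnetfalco
  rot[12] = $magnetfalcon
Sorted (with $ < everything):
  sorted[0] = $magnetfalcon  (last char: 'n')
  sorted[1] = agnetfalcon$m  (last char: 'm')
  sorted[2] = alcon$magnetf  (last char: 'f')
  sorted[3] = con$magnetfal  (last char: 'l')
  sorted[4] = etfalcon$magn  (last char: 'n')
  sorted[5] = falcon$magnet  (last char: 't')
  sorted[6] = gnetfalcon$ma  (last char: 'a')
  sorted[7] = lcon$magnetfa  (last char: 'a')
  sorted[8] = magnetfalcon$  (last char: '$')
  sorted[9] = n$magnetfalco  (last char: 'o')
  sorted[10] = netfalcon$mag  (last char: 'g')
  sorted[11] = on$magnetfalc  (last char: 'c')
  sorted[12] = tfalcon$magne  (last char: 'e')
Last column: nmflntaa$ogce
Original string S is at sorted index 8

Answer: nmflntaa$ogce
8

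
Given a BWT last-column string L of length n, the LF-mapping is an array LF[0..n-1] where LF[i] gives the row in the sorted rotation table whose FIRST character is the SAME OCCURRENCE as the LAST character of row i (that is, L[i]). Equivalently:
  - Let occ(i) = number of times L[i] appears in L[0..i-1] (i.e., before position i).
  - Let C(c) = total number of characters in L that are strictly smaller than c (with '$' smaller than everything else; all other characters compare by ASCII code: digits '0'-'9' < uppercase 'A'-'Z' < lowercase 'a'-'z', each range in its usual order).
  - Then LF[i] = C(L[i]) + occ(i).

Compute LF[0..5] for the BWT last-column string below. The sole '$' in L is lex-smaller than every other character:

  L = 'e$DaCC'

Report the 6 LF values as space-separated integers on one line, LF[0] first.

Answer: 5 0 3 4 1 2

Derivation:
Char counts: '$':1, 'C':2, 'D':1, 'a':1, 'e':1
C (first-col start): C('$')=0, C('C')=1, C('D')=3, C('a')=4, C('e')=5
L[0]='e': occ=0, LF[0]=C('e')+0=5+0=5
L[1]='$': occ=0, LF[1]=C('$')+0=0+0=0
L[2]='D': occ=0, LF[2]=C('D')+0=3+0=3
L[3]='a': occ=0, LF[3]=C('a')+0=4+0=4
L[4]='C': occ=0, LF[4]=C('C')+0=1+0=1
L[5]='C': occ=1, LF[5]=C('C')+1=1+1=2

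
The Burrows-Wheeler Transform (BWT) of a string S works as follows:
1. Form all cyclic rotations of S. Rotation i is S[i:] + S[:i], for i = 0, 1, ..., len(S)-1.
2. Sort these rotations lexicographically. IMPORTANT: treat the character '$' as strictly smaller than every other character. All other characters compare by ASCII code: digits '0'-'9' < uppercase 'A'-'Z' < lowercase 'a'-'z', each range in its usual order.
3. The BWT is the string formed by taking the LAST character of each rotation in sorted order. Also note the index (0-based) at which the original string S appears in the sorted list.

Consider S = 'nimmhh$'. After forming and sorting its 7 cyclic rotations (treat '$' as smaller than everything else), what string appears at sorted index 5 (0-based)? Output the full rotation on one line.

Answer: mmhh$ni

Derivation:
All 7 rotations (rotation i = S[i:]+S[:i]):
  rot[0] = nimmhh$
  rot[1] = immhh$n
  rot[2] = mmhh$ni
  rot[3] = mhh$nim
  rot[4] = hh$nimm
  rot[5] = h$nimmh
  rot[6] = $nimmhh
Sorted (with $ < everything):
  sorted[0] = $nimmhh
  sorted[1] = h$nimmh
  sorted[2] = hh$nimm
  sorted[3] = immhh$n
  sorted[4] = mhh$nim
  sorted[5] = mmhh$ni
  sorted[6] = nimmhh$
sorted[5] = mmhh$ni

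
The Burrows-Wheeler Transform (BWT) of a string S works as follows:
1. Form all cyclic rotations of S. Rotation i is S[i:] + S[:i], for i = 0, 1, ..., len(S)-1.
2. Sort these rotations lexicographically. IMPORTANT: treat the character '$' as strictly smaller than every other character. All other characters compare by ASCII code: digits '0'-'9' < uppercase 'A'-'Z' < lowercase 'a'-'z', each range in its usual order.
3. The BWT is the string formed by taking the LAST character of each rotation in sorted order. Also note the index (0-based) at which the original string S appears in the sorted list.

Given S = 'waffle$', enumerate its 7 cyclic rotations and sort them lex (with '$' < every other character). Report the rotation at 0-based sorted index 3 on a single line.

Answer: ffle$wa

Derivation:
All 7 rotations (rotation i = S[i:]+S[:i]):
  rot[0] = waffle$
  rot[1] = affle$w
  rot[2] = ffle$wa
  rot[3] = fle$waf
  rot[4] = le$waff
  rot[5] = e$waffl
  rot[6] = $waffle
Sorted (with $ < everything):
  sorted[0] = $waffle
  sorted[1] = affle$w
  sorted[2] = e$waffl
  sorted[3] = ffle$wa
  sorted[4] = fle$waf
  sorted[5] = le$waff
  sorted[6] = waffle$
sorted[3] = ffle$wa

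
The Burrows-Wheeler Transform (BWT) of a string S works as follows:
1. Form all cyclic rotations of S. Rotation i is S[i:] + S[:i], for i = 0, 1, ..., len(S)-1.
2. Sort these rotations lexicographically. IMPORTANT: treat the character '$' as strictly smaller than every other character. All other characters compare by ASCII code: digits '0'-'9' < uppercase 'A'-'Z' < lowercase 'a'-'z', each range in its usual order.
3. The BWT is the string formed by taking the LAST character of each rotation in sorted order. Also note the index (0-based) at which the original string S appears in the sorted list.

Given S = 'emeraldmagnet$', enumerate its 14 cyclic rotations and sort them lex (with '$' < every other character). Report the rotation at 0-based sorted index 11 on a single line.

Answer: net$emeraldmag

Derivation:
All 14 rotations (rotation i = S[i:]+S[:i]):
  rot[0] = emeraldmagnet$
  rot[1] = meraldmagnet$e
  rot[2] = eraldmagnet$em
  rot[3] = raldmagnet$eme
  rot[4] = aldmagnet$emer
  rot[5] = ldmagnet$emera
  rot[6] = dmagnet$emeral
  rot[7] = magnet$emerald
  rot[8] = agnet$emeraldm
  rot[9] = gnet$emeraldma
  rot[10] = net$emeraldmag
  rot[11] = et$emeraldmagn
  rot[12] = t$emeraldmagne
  rot[13] = $emeraldmagnet
Sorted (with $ < everything):
  sorted[0] = $emeraldmagnet
  sorted[1] = agnet$emeraldm
  sorted[2] = aldmagnet$emer
  sorted[3] = dmagnet$emeral
  sorted[4] = emeraldmagnet$
  sorted[5] = eraldmagnet$em
  sorted[6] = et$emeraldmagn
  sorted[7] = gnet$emeraldma
  sorted[8] = ldmagnet$emera
  sorted[9] = magnet$emerald
  sorted[10] = meraldmagnet$e
  sorted[11] = net$emeraldmag
  sorted[12] = raldmagnet$eme
  sorted[13] = t$emeraldmagne
sorted[11] = net$emeraldmag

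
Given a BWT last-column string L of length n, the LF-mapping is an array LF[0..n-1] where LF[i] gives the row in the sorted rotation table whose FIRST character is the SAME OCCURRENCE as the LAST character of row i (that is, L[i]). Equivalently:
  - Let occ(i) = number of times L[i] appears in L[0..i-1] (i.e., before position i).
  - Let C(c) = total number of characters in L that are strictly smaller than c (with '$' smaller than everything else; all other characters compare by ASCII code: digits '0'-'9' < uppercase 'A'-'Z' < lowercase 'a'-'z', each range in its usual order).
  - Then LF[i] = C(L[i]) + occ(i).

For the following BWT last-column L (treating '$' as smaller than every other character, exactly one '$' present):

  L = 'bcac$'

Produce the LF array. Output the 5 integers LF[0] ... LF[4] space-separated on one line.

Answer: 2 3 1 4 0

Derivation:
Char counts: '$':1, 'a':1, 'b':1, 'c':2
C (first-col start): C('$')=0, C('a')=1, C('b')=2, C('c')=3
L[0]='b': occ=0, LF[0]=C('b')+0=2+0=2
L[1]='c': occ=0, LF[1]=C('c')+0=3+0=3
L[2]='a': occ=0, LF[2]=C('a')+0=1+0=1
L[3]='c': occ=1, LF[3]=C('c')+1=3+1=4
L[4]='$': occ=0, LF[4]=C('$')+0=0+0=0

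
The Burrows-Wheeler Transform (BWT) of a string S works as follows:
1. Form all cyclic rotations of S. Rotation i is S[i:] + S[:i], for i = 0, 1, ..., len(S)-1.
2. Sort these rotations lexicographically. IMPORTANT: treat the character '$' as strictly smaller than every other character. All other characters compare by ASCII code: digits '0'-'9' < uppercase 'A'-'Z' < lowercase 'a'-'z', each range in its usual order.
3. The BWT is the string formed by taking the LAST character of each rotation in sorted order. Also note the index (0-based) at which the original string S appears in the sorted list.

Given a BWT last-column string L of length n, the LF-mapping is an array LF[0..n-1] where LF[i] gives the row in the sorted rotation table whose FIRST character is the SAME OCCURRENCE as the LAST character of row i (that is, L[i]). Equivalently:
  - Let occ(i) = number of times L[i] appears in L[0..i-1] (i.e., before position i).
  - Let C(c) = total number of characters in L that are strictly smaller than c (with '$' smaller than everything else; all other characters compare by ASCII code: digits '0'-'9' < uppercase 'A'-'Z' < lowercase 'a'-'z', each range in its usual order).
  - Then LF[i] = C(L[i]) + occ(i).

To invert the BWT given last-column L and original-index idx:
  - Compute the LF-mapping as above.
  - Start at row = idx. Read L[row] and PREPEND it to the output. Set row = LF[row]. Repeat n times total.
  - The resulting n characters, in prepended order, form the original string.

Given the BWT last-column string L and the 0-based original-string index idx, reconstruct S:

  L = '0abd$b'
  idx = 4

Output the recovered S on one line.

Answer: bdba0$

Derivation:
LF mapping: 1 2 3 5 0 4
Walk LF starting at row 4, prepending L[row]:
  step 1: row=4, L[4]='$', prepend. Next row=LF[4]=0
  step 2: row=0, L[0]='0', prepend. Next row=LF[0]=1
  step 3: row=1, L[1]='a', prepend. Next row=LF[1]=2
  step 4: row=2, L[2]='b', prepend. Next row=LF[2]=3
  step 5: row=3, L[3]='d', prepend. Next row=LF[3]=5
  step 6: row=5, L[5]='b', prepend. Next row=LF[5]=4
Reversed output: bdba0$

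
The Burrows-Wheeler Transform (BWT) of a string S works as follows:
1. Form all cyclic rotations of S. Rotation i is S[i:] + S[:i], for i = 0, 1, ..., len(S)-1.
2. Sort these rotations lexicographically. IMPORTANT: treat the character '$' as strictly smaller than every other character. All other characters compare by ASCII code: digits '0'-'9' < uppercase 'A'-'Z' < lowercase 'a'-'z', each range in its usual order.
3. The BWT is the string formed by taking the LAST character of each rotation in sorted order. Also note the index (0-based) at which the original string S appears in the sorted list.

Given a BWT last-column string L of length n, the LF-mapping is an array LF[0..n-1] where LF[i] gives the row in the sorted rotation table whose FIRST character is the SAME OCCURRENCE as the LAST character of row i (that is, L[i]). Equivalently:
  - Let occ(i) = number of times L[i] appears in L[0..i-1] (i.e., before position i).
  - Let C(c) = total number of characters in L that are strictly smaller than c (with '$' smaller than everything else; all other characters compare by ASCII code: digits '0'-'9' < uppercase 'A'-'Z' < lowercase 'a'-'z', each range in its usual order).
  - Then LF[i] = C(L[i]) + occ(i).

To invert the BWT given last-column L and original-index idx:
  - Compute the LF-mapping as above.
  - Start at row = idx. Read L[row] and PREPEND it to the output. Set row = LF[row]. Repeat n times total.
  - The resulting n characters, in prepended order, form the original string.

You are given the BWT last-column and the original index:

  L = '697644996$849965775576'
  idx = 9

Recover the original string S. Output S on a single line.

Answer: 664697867945797459596$

Derivation:
LF mapping: 7 17 12 8 1 2 18 19 9 0 16 3 20 21 10 4 13 14 5 6 15 11
Walk LF starting at row 9, prepending L[row]:
  step 1: row=9, L[9]='$', prepend. Next row=LF[9]=0
  step 2: row=0, L[0]='6', prepend. Next row=LF[0]=7
  step 3: row=7, L[7]='9', prepend. Next row=LF[7]=19
  step 4: row=19, L[19]='5', prepend. Next row=LF[19]=6
  step 5: row=6, L[6]='9', prepend. Next row=LF[6]=18
  step 6: row=18, L[18]='5', prepend. Next row=LF[18]=5
  step 7: row=5, L[5]='4', prepend. Next row=LF[5]=2
  step 8: row=2, L[2]='7', prepend. Next row=LF[2]=12
  step 9: row=12, L[12]='9', prepend. Next row=LF[12]=20
  step 10: row=20, L[20]='7', prepend. Next row=LF[20]=15
  step 11: row=15, L[15]='5', prepend. Next row=LF[15]=4
  step 12: row=4, L[4]='4', prepend. Next row=LF[4]=1
  step 13: row=1, L[1]='9', prepend. Next row=LF[1]=17
  step 14: row=17, L[17]='7', prepend. Next row=LF[17]=14
  step 15: row=14, L[14]='6', prepend. Next row=LF[14]=10
  step 16: row=10, L[10]='8', prepend. Next row=LF[10]=16
  step 17: row=16, L[16]='7', prepend. Next row=LF[16]=13
  step 18: row=13, L[13]='9', prepend. Next row=LF[13]=21
  step 19: row=21, L[21]='6', prepend. Next row=LF[21]=11
  step 20: row=11, L[11]='4', prepend. Next row=LF[11]=3
  step 21: row=3, L[3]='6', prepend. Next row=LF[3]=8
  step 22: row=8, L[8]='6', prepend. Next row=LF[8]=9
Reversed output: 664697867945797459596$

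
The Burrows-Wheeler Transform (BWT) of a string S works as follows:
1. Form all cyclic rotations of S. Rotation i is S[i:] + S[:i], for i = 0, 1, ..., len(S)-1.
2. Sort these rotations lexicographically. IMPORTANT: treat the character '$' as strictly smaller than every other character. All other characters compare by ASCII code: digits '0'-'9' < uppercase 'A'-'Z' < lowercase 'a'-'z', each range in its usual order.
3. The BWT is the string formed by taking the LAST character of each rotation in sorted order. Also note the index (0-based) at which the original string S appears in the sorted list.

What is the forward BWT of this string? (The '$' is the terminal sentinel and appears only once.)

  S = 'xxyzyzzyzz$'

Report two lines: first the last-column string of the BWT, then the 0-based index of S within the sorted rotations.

All 11 rotations (rotation i = S[i:]+S[:i]):
  rot[0] = xxyzyzzyzz$
  rot[1] = xyzyzzyzz$x
  rot[2] = yzyzzyzz$xx
  rot[3] = zyzzyzz$xxy
  rot[4] = yzzyzz$xxyz
  rot[5] = zzyzz$xxyzy
  rot[6] = zyzz$xxyzyz
  rot[7] = yzz$xxyzyzz
  rot[8] = zz$xxyzyzzy
  rot[9] = z$xxyzyzzyz
  rot[10] = $xxyzyzzyzz
Sorted (with $ < everything):
  sorted[0] = $xxyzyzzyzz  (last char: 'z')
  sorted[1] = xxyzyzzyzz$  (last char: '$')
  sorted[2] = xyzyzzyzz$x  (last char: 'x')
  sorted[3] = yzyzzyzz$xx  (last char: 'x')
  sorted[4] = yzz$xxyzyzz  (last char: 'z')
  sorted[5] = yzzyzz$xxyz  (last char: 'z')
  sorted[6] = z$xxyzyzzyz  (last char: 'z')
  sorted[7] = zyzz$xxyzyz  (last char: 'z')
  sorted[8] = zyzzyzz$xxy  (last char: 'y')
  sorted[9] = zz$xxyzyzzy  (last char: 'y')
  sorted[10] = zzyzz$xxyzy  (last char: 'y')
Last column: z$xxzzzzyyy
Original string S is at sorted index 1

Answer: z$xxzzzzyyy
1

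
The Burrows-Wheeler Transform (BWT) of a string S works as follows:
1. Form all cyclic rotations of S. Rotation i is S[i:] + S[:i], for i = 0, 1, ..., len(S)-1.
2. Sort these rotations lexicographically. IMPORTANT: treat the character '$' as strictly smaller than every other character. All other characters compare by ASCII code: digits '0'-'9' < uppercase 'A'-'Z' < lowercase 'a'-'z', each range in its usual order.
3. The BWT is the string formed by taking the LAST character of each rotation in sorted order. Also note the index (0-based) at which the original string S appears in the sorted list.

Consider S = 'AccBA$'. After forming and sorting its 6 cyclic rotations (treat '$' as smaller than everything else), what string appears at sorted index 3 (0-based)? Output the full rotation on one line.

Answer: BA$Acc

Derivation:
All 6 rotations (rotation i = S[i:]+S[:i]):
  rot[0] = AccBA$
  rot[1] = ccBA$A
  rot[2] = cBA$Ac
  rot[3] = BA$Acc
  rot[4] = A$AccB
  rot[5] = $AccBA
Sorted (with $ < everything):
  sorted[0] = $AccBA
  sorted[1] = A$AccB
  sorted[2] = AccBA$
  sorted[3] = BA$Acc
  sorted[4] = cBA$Ac
  sorted[5] = ccBA$A
sorted[3] = BA$Acc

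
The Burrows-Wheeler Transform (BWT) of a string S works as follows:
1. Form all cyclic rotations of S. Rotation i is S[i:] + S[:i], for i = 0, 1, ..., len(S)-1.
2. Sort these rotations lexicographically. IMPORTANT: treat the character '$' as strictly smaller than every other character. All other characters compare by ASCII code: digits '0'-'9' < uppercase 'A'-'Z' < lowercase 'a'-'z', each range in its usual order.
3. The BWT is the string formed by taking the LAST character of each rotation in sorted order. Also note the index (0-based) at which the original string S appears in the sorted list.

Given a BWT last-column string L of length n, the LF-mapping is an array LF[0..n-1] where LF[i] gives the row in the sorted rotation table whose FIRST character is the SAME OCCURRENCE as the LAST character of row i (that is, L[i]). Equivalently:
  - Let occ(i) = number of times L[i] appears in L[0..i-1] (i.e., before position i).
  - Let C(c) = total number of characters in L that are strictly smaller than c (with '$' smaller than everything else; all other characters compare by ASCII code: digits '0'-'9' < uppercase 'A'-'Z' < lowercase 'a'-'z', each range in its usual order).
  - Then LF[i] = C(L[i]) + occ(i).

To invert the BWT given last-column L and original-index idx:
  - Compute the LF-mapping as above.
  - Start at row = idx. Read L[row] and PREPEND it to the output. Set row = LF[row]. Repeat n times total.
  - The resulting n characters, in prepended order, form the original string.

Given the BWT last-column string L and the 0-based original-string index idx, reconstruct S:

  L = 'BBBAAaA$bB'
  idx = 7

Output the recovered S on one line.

LF mapping: 4 5 6 1 2 8 3 0 9 7
Walk LF starting at row 7, prepending L[row]:
  step 1: row=7, L[7]='$', prepend. Next row=LF[7]=0
  step 2: row=0, L[0]='B', prepend. Next row=LF[0]=4
  step 3: row=4, L[4]='A', prepend. Next row=LF[4]=2
  step 4: row=2, L[2]='B', prepend. Next row=LF[2]=6
  step 5: row=6, L[6]='A', prepend. Next row=LF[6]=3
  step 6: row=3, L[3]='A', prepend. Next row=LF[3]=1
  step 7: row=1, L[1]='B', prepend. Next row=LF[1]=5
  step 8: row=5, L[5]='a', prepend. Next row=LF[5]=8
  step 9: row=8, L[8]='b', prepend. Next row=LF[8]=9
  step 10: row=9, L[9]='B', prepend. Next row=LF[9]=7
Reversed output: BbaBAABAB$

Answer: BbaBAABAB$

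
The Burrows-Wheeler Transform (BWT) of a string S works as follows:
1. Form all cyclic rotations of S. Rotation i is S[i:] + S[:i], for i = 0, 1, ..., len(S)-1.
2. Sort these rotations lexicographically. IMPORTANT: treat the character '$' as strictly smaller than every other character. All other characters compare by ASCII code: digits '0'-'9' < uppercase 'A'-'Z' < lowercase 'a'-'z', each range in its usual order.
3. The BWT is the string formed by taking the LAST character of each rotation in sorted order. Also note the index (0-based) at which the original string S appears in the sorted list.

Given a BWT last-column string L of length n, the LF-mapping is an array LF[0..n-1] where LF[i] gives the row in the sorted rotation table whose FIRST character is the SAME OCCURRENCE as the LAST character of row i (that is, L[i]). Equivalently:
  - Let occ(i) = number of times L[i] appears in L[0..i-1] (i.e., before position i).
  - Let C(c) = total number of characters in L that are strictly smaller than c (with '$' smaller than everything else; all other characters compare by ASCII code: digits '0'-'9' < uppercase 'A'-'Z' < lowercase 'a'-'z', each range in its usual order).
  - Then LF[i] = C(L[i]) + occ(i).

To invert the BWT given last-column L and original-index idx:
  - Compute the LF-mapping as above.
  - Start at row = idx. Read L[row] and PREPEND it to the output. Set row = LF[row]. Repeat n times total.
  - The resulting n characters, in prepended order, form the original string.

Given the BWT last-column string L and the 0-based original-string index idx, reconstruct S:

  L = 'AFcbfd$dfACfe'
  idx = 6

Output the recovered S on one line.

Answer: cAeffddbCfFA$

Derivation:
LF mapping: 1 4 6 5 10 7 0 8 11 2 3 12 9
Walk LF starting at row 6, prepending L[row]:
  step 1: row=6, L[6]='$', prepend. Next row=LF[6]=0
  step 2: row=0, L[0]='A', prepend. Next row=LF[0]=1
  step 3: row=1, L[1]='F', prepend. Next row=LF[1]=4
  step 4: row=4, L[4]='f', prepend. Next row=LF[4]=10
  step 5: row=10, L[10]='C', prepend. Next row=LF[10]=3
  step 6: row=3, L[3]='b', prepend. Next row=LF[3]=5
  step 7: row=5, L[5]='d', prepend. Next row=LF[5]=7
  step 8: row=7, L[7]='d', prepend. Next row=LF[7]=8
  step 9: row=8, L[8]='f', prepend. Next row=LF[8]=11
  step 10: row=11, L[11]='f', prepend. Next row=LF[11]=12
  step 11: row=12, L[12]='e', prepend. Next row=LF[12]=9
  step 12: row=9, L[9]='A', prepend. Next row=LF[9]=2
  step 13: row=2, L[2]='c', prepend. Next row=LF[2]=6
Reversed output: cAeffddbCfFA$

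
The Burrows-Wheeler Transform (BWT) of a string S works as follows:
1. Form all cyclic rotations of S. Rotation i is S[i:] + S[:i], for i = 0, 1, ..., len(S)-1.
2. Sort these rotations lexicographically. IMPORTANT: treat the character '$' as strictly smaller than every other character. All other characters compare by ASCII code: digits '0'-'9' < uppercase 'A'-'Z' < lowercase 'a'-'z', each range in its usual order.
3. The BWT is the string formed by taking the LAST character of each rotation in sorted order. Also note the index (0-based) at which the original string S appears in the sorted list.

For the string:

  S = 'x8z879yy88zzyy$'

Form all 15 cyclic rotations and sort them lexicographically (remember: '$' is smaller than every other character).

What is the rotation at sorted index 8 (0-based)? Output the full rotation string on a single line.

All 15 rotations (rotation i = S[i:]+S[:i]):
  rot[0] = x8z879yy88zzyy$
  rot[1] = 8z879yy88zzyy$x
  rot[2] = z879yy88zzyy$x8
  rot[3] = 879yy88zzyy$x8z
  rot[4] = 79yy88zzyy$x8z8
  rot[5] = 9yy88zzyy$x8z87
  rot[6] = yy88zzyy$x8z879
  rot[7] = y88zzyy$x8z879y
  rot[8] = 88zzyy$x8z879yy
  rot[9] = 8zzyy$x8z879yy8
  rot[10] = zzyy$x8z879yy88
  rot[11] = zyy$x8z879yy88z
  rot[12] = yy$x8z879yy88zz
  rot[13] = y$x8z879yy88zzy
  rot[14] = $x8z879yy88zzyy
Sorted (with $ < everything):
  sorted[0] = $x8z879yy88zzyy
  sorted[1] = 79yy88zzyy$x8z8
  sorted[2] = 879yy88zzyy$x8z
  sorted[3] = 88zzyy$x8z879yy
  sorted[4] = 8z879yy88zzyy$x
  sorted[5] = 8zzyy$x8z879yy8
  sorted[6] = 9yy88zzyy$x8z87
  sorted[7] = x8z879yy88zzyy$
  sorted[8] = y$x8z879yy88zzy
  sorted[9] = y88zzyy$x8z879y
  sorted[10] = yy$x8z879yy88zz
  sorted[11] = yy88zzyy$x8z879
  sorted[12] = z879yy88zzyy$x8
  sorted[13] = zyy$x8z879yy88z
  sorted[14] = zzyy$x8z879yy88
sorted[8] = y$x8z879yy88zzy

Answer: y$x8z879yy88zzy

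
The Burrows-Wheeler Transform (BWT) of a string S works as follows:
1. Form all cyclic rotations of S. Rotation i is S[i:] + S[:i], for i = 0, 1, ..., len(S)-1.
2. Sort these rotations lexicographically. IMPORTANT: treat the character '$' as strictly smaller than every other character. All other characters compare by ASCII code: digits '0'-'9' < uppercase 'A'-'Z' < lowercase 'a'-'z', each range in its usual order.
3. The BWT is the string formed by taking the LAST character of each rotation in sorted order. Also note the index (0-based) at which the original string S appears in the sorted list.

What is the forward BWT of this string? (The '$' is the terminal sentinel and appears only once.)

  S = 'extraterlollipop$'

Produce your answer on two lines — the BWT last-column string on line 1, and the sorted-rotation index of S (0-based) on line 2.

Answer: prt$llorlpoiteaxe
3

Derivation:
All 17 rotations (rotation i = S[i:]+S[:i]):
  rot[0] = extraterlollipop$
  rot[1] = xtraterlollipop$e
  rot[2] = traterlollipop$ex
  rot[3] = raterlollipop$ext
  rot[4] = aterlollipop$extr
  rot[5] = terlollipop$extra
  rot[6] = erlollipop$extrat
  rot[7] = rlollipop$extrate
  rot[8] = lollipop$extrater
  rot[9] = ollipop$extraterl
  rot[10] = llipop$extraterlo
  rot[11] = lipop$extraterlol
  rot[12] = ipop$extraterloll
  rot[13] = pop$extraterlolli
  rot[14] = op$extraterlollip
  rot[15] = p$extraterlollipo
  rot[16] = $extraterlollipop
Sorted (with $ < everything):
  sorted[0] = $extraterlollipop  (last char: 'p')
  sorted[1] = aterlollipop$extr  (last char: 'r')
  sorted[2] = erlollipop$extrat  (last char: 't')
  sorted[3] = extraterlollipop$  (last char: '$')
  sorted[4] = ipop$extraterloll  (last char: 'l')
  sorted[5] = lipop$extraterlol  (last char: 'l')
  sorted[6] = llipop$extraterlo  (last char: 'o')
  sorted[7] = lollipop$extrater  (last char: 'r')
  sorted[8] = ollipop$extraterl  (last char: 'l')
  sorted[9] = op$extraterlollip  (last char: 'p')
  sorted[10] = p$extraterlollipo  (last char: 'o')
  sorted[11] = pop$extraterlolli  (last char: 'i')
  sorted[12] = raterlollipop$ext  (last char: 't')
  sorted[13] = rlollipop$extrate  (last char: 'e')
  sorted[14] = terlollipop$extra  (last char: 'a')
  sorted[15] = traterlollipop$ex  (last char: 'x')
  sorted[16] = xtraterlollipop$e  (last char: 'e')
Last column: prt$llorlpoiteaxe
Original string S is at sorted index 3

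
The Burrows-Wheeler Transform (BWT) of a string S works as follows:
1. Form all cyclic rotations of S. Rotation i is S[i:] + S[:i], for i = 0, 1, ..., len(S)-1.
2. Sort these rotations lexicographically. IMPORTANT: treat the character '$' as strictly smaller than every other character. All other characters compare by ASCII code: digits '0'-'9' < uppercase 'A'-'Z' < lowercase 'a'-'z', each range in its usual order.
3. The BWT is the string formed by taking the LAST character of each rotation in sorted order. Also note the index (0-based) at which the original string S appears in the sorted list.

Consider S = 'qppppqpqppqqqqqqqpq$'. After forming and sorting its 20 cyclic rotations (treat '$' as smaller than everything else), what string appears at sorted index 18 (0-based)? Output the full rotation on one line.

Answer: qqqqqqpq$qppppqpqppq

Derivation:
All 20 rotations (rotation i = S[i:]+S[:i]):
  rot[0] = qppppqpqppqqqqqqqpq$
  rot[1] = ppppqpqppqqqqqqqpq$q
  rot[2] = pppqpqppqqqqqqqpq$qp
  rot[3] = ppqpqppqqqqqqqpq$qpp
  rot[4] = pqpqppqqqqqqqpq$qppp
  rot[5] = qpqppqqqqqqqpq$qpppp
  rot[6] = pqppqqqqqqqpq$qppppq
  rot[7] = qppqqqqqqqpq$qppppqp
  rot[8] = ppqqqqqqqpq$qppppqpq
  rot[9] = pqqqqqqqpq$qppppqpqp
  rot[10] = qqqqqqqpq$qppppqpqpp
  rot[11] = qqqqqqpq$qppppqpqppq
  rot[12] = qqqqqpq$qppppqpqppqq
  rot[13] = qqqqpq$qppppqpqppqqq
  rot[14] = qqqpq$qppppqpqppqqqq
  rot[15] = qqpq$qppppqpqppqqqqq
  rot[16] = qpq$qppppqpqppqqqqqq
  rot[17] = pq$qppppqpqppqqqqqqq
  rot[18] = q$qppppqpqppqqqqqqqp
  rot[19] = $qppppqpqppqqqqqqqpq
Sorted (with $ < everything):
  sorted[0] = $qppppqpqppqqqqqqqpq
  sorted[1] = ppppqpqppqqqqqqqpq$q
  sorted[2] = pppqpqppqqqqqqqpq$qp
  sorted[3] = ppqpqppqqqqqqqpq$qpp
  sorted[4] = ppqqqqqqqpq$qppppqpq
  sorted[5] = pq$qppppqpqppqqqqqqq
  sorted[6] = pqppqqqqqqqpq$qppppq
  sorted[7] = pqpqppqqqqqqqpq$qppp
  sorted[8] = pqqqqqqqpq$qppppqpqp
  sorted[9] = q$qppppqpqppqqqqqqqp
  sorted[10] = qppppqpqppqqqqqqqpq$
  sorted[11] = qppqqqqqqqpq$qppppqp
  sorted[12] = qpq$qppppqpqppqqqqqq
  sorted[13] = qpqppqqqqqqqpq$qpppp
  sorted[14] = qqpq$qppppqpqppqqqqq
  sorted[15] = qqqpq$qppppqpqppqqqq
  sorted[16] = qqqqpq$qppppqpqppqqq
  sorted[17] = qqqqqpq$qppppqpqppqq
  sorted[18] = qqqqqqpq$qppppqpqppq
  sorted[19] = qqqqqqqpq$qppppqpqpp
sorted[18] = qqqqqqpq$qppppqpqppq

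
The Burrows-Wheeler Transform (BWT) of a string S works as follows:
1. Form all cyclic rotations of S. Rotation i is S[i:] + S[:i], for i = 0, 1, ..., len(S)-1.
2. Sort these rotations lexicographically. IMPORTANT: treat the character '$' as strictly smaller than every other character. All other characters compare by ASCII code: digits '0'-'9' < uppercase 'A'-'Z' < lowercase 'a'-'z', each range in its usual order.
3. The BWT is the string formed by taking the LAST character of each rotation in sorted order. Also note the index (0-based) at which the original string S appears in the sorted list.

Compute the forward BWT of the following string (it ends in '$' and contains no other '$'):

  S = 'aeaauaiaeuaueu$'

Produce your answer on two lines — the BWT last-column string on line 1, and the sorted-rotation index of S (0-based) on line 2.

Answer: ue$iuauauaaeaea
2

Derivation:
All 15 rotations (rotation i = S[i:]+S[:i]):
  rot[0] = aeaauaiaeuaueu$
  rot[1] = eaauaiaeuaueu$a
  rot[2] = aauaiaeuaueu$ae
  rot[3] = auaiaeuaueu$aea
  rot[4] = uaiaeuaueu$aeaa
  rot[5] = aiaeuaueu$aeaau
  rot[6] = iaeuaueu$aeaaua
  rot[7] = aeuaueu$aeaauai
  rot[8] = euaueu$aeaauaia
  rot[9] = uaueu$aeaauaiae
  rot[10] = aueu$aeaauaiaeu
  rot[11] = ueu$aeaauaiaeua
  rot[12] = eu$aeaauaiaeuau
  rot[13] = u$aeaauaiaeuaue
  rot[14] = $aeaauaiaeuaueu
Sorted (with $ < everything):
  sorted[0] = $aeaauaiaeuaueu  (last char: 'u')
  sorted[1] = aauaiaeuaueu$ae  (last char: 'e')
  sorted[2] = aeaauaiaeuaueu$  (last char: '$')
  sorted[3] = aeuaueu$aeaauai  (last char: 'i')
  sorted[4] = aiaeuaueu$aeaau  (last char: 'u')
  sorted[5] = auaiaeuaueu$aea  (last char: 'a')
  sorted[6] = aueu$aeaauaiaeu  (last char: 'u')
  sorted[7] = eaauaiaeuaueu$a  (last char: 'a')
  sorted[8] = eu$aeaauaiaeuau  (last char: 'u')
  sorted[9] = euaueu$aeaauaia  (last char: 'a')
  sorted[10] = iaeuaueu$aeaaua  (last char: 'a')
  sorted[11] = u$aeaauaiaeuaue  (last char: 'e')
  sorted[12] = uaiaeuaueu$aeaa  (last char: 'a')
  sorted[13] = uaueu$aeaauaiae  (last char: 'e')
  sorted[14] = ueu$aeaauaiaeua  (last char: 'a')
Last column: ue$iuauauaaeaea
Original string S is at sorted index 2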